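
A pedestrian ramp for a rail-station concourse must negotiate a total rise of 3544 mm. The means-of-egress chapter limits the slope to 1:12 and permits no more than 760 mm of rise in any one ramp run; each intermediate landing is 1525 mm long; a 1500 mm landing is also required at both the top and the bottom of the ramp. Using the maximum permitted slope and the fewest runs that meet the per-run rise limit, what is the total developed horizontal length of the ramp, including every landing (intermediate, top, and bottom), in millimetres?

51628 mm

3544 / 760 = 4.663 → round up to 5 ramp runs. That means 4 intermediate landings.
Ramp run (horizontal) at 1:12: 3544 × 12 = 42528 mm.
4 intermediate landings contribute 4 × 1525 = 6100 mm.
Top and bottom landings: 2 × 1500 = 3000 mm.
Total = 42528 + 6100 + 3000 = 51628 mm.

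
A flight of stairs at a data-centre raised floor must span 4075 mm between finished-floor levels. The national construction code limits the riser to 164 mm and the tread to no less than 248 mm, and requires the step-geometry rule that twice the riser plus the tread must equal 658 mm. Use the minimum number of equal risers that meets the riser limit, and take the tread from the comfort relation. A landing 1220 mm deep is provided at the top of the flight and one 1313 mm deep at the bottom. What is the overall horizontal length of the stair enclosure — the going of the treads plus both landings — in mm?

10501 mm

4075 / 164 = 24.85, so 25 risers are needed.
R = 4075 ÷ 25 = 163 mm.
Tread T = 658 − 2 × 163 = 332 mm (≥ 248 mm).
Going = (25 − 1) × 332 = 7968 mm.
Enclosure = 7968 + 1220 + 1313 = 10501 mm.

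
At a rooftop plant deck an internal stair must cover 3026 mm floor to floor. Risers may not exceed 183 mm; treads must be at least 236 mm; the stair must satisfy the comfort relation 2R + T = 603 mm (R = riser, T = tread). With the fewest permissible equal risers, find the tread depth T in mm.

247 mm

3026 / 183 = 16.54, so 17 risers are needed.
R = 3026 ÷ 17 = 178 mm.
Tread T = 603 − 2 × 178 = 247 mm (≥ 236 mm).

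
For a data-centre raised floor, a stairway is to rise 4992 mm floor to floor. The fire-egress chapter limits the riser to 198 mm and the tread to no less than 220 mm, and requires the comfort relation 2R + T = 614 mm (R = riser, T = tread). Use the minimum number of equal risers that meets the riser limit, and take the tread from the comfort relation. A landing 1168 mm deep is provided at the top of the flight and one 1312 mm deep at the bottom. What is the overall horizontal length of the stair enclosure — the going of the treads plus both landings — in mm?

8230 mm

4992 / 198 = 25.21, so 26 risers are needed.
Riser R = 4992 / 26 = 192 mm, within the 198 mm limit.
From 2R + T = 614: T = 614 − 384 = 230 mm.
26 risers give 25 treads; going = 25 × 230 = 5750 mm.
Add landings: 5750 + 1168 + 1312 = 8230 mm.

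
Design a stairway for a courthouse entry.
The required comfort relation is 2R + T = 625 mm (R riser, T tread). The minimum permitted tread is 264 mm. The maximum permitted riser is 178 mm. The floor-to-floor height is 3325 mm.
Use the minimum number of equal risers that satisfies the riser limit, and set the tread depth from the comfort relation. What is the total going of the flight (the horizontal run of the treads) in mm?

4950 mm

⌈3325/178⌉ = 19 risers.
R = 3325 ÷ 19 = 175 mm.
From 2R + T = 625: T = 625 − 350 = 275 mm.
Treads = 19 − 1 = 18; going = 18 × 275 = 4950 mm.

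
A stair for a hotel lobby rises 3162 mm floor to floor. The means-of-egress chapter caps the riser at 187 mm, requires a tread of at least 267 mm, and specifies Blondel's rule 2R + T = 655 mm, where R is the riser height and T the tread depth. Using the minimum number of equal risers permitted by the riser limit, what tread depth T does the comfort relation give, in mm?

At most 187 each: 3162/187 = 16.91, giving 17 risers.
Each riser is 3162/17 = 186 mm (≤ 187 mm).
T = 655 − 2·186 = 283 mm, which satisfies the 267 mm minimum.

283 mm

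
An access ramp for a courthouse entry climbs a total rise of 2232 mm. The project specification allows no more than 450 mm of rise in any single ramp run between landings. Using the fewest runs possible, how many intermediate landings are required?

4 intermediate landings

At most 450 each: 2232/450 = 4.96, giving 5 ramp runs.
5 runs are separated by 4 intermediate landings.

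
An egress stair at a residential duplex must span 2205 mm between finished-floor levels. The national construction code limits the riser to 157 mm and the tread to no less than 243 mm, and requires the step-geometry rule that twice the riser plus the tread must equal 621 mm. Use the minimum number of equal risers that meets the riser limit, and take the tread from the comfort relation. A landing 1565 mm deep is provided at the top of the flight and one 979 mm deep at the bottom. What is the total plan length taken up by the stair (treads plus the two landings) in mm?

2205 / 157 = 14.04, so 15 risers are needed.
R = 2205 ÷ 15 = 147 mm.
From 2R + T = 621: T = 621 − 294 = 327 mm.
Treads = 15 − 1 = 14; going = 14 × 327 = 4578 mm.
Add landings: 4578 + 1565 + 979 = 7122 mm.

7122 mm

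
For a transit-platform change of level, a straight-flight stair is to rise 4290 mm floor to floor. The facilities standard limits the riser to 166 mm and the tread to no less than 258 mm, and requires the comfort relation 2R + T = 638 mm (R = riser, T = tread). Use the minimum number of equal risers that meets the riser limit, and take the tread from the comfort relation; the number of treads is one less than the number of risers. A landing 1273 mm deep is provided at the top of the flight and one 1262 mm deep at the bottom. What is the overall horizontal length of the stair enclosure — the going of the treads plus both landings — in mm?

10235 mm

4290 / 166 = 25.843 → round up to 26 risers.
Riser R = 4290 / 26 = 165 mm, within the 166 mm limit.
From 2R + T = 638: T = 638 − 330 = 308 mm.
26 risers give 25 treads; going = 25 × 308 = 7700 mm.
Enclosure = 7700 + 1273 + 1262 = 10235 mm.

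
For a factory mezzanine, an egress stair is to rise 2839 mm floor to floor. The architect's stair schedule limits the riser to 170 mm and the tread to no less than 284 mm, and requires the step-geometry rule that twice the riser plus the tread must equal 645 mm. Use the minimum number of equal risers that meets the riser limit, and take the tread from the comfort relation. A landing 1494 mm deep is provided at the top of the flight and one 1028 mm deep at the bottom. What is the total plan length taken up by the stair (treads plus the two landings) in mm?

2839 / 170 = 16.70, so 17 risers are needed.
R = 2839 ÷ 17 = 167 mm.
T = 645 − 2·167 = 311 mm, which satisfies the 284 mm minimum.
Treads = 17 − 1 = 16; going = 16 × 311 = 4976 mm.
Enclosure = 4976 + 1494 + 1028 = 7498 mm.

7498 mm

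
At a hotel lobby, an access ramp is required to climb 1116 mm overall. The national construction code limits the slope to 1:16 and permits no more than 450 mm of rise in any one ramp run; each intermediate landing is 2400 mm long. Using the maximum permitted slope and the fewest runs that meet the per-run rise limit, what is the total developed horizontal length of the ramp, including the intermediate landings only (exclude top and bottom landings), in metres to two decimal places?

1116 / 450 = 2.480 → round up to 3 ramp runs. That means 2 intermediate landings.
Horizontal run for 1116 mm of rise at 1:16 is 1116 × 16 = 17856 mm.
2 intermediate landings contribute 2 × 2400 = 4800 mm.
Total developed length = 17856 + 4800 = 22656 mm.
= 22.66 m.

22.66 m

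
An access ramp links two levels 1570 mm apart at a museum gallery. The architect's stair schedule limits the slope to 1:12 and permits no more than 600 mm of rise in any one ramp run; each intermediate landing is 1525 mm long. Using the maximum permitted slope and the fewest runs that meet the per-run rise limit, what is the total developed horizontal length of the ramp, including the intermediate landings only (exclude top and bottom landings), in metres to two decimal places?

21.89 m

1570 / 600 = 2.617 → round up to 3 ramp runs. That means 2 intermediate landings.
Horizontal run for 1570 mm of rise at 1:12 is 1570 × 12 = 18840 mm.
Intermediate landings: 2 × 1525 = 3050 mm.
Developed length = 18840 + 3050 = 21890 mm.
= 21.89 m.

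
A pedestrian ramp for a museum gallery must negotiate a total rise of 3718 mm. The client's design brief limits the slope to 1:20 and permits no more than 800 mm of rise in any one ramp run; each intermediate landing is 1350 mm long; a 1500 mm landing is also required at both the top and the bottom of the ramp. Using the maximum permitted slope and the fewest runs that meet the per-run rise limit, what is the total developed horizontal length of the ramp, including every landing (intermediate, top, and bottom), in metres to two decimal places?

3718 / 800 = 4.647 → round up to 5 ramp runs. That means 4 intermediate landings.
Horizontal run for 3718 mm of rise at 1:20 is 3718 × 20 = 74360 mm.
4 intermediate landings contribute 4 × 1350 = 5400 mm.
Top and bottom landings: 2 × 1500 = 3000 mm.
Total = 74360 + 5400 + 3000 = 82760 mm.
= 82.76 m.

82.76 m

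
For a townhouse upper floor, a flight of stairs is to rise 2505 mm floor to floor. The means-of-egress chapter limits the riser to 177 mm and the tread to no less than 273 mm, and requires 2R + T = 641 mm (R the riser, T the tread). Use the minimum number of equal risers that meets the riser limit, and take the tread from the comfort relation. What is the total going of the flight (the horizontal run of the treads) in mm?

4298 mm

At most 177 each: 2505/177 = 14.15, giving 15 risers.
Riser R = 2505 / 15 = 167 mm, within the 177 mm limit.
T = 641 − 2·167 = 307 mm, which satisfies the 273 mm minimum.
Treads = 15 − 1 = 14; going = 14 × 307 = 4298 mm.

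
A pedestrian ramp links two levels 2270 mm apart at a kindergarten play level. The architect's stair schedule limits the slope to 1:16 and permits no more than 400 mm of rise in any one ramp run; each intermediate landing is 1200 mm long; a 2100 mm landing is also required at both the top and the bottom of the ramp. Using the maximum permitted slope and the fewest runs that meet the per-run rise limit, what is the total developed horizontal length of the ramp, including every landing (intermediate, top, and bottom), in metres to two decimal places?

46.52 m

2270 / 400 = 5.67, so 6 ramp runs are needed. That means 5 intermediate landings.
Horizontal run for 2270 mm of rise at 1:16 is 2270 × 16 = 36320 mm.
5 intermediate landings contribute 5 × 1200 = 6000 mm.
Top and bottom landings: 2 × 2100 = 4200 mm.
Total = 36320 + 6000 + 4200 = 46520 mm.
= 46.52 m.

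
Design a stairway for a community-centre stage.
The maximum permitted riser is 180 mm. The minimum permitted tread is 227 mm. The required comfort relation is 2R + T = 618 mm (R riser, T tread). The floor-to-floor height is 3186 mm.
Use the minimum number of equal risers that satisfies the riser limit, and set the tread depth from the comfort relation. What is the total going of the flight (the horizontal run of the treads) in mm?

3186 / 180 = 17.700 → round up to 18 risers.
Each riser is 3186/18 = 177 mm (≤ 180 mm).
From 2R + T = 618: T = 618 − 354 = 264 mm.
18 risers give 17 treads; going = 17 × 264 = 4488 mm.

4488 mm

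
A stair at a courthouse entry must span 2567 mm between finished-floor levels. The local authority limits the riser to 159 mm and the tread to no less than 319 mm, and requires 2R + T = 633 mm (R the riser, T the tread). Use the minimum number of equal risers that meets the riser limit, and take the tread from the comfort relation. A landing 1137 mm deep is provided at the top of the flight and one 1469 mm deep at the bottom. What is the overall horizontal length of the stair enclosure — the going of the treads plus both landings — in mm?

At most 159 each: 2567/159 = 16.14, giving 17 risers.
Each riser is 2567/17 = 151 mm (≤ 159 mm).
From 2R + T = 633: T = 633 − 302 = 331 mm.
17 risers give 16 treads; going = 16 × 331 = 5296 mm.
Add landings: 5296 + 1137 + 1469 = 7902 mm.

7902 mm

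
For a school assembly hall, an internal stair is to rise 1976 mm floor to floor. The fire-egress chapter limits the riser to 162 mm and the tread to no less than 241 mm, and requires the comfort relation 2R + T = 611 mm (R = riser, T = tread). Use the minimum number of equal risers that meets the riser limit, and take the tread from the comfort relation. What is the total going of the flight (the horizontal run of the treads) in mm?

3684 mm

1976 / 162 = 12.198 → round up to 13 risers.
Each riser is 1976/13 = 152 mm (≤ 162 mm).
T = 611 − 2·152 = 307 mm, which satisfies the 241 mm minimum.
Going = (13 − 1) × 307 = 3684 mm.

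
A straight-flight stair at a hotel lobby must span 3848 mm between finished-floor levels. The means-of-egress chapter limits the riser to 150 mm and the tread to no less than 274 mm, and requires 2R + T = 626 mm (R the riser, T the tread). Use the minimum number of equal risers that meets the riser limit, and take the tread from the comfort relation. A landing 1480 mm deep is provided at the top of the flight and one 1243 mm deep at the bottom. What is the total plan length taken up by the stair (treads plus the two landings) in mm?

⌈3848/150⌉ = 26 risers.
Each riser is 3848/26 = 148 mm (≤ 150 mm).
Tread T = 626 − 2 × 148 = 330 mm (≥ 274 mm).
Going = (26 − 1) × 330 = 8250 mm.
Add landings: 8250 + 1480 + 1243 = 10973 mm.

10973 mm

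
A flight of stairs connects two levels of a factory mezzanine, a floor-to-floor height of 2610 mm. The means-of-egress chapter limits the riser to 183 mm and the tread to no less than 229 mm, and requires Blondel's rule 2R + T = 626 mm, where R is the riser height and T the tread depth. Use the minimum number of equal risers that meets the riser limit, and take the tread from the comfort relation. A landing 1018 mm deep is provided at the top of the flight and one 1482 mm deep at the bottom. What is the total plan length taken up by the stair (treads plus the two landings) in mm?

6392 mm

2610 / 183 = 14.262 → round up to 15 risers.
Riser R = 2610 / 15 = 174 mm, within the 183 mm limit.
From 2R + T = 626: T = 626 − 348 = 278 mm.
Treads = 15 − 1 = 14; going = 14 × 278 = 3892 mm.
Enclosure = 3892 + 1018 + 1482 = 6392 mm.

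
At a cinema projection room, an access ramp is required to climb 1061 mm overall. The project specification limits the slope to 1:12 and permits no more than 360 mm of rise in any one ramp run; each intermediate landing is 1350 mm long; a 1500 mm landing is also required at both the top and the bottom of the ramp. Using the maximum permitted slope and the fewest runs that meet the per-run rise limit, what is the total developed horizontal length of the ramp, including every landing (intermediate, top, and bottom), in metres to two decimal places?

⌈1061/360⌉ = 3 ramp runs. That means 2 intermediate landings.
Ramp run (horizontal) at 1:12: 1061 × 12 = 12732 mm.
2 intermediate landings contribute 2 × 1350 = 2700 mm.
Top and bottom landings: 2 × 1500 = 3000 mm.
Total = 12732 + 2700 + 3000 = 18432 mm.
= 18.43 m.

18.43 m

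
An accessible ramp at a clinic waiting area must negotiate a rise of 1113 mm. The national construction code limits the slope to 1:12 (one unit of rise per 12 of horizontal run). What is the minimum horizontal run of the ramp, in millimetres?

Run = rise × 12 = 1113 × 12 = 13356 mm.

13356 mm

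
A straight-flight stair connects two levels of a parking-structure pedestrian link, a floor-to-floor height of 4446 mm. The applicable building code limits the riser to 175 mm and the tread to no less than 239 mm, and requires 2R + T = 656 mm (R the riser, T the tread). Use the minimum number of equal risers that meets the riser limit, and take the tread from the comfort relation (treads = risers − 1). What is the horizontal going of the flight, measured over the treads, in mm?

⌈4446/175⌉ = 26 risers.
R = 4446 ÷ 26 = 171 mm.
Tread T = 656 − 2 × 171 = 314 mm (≥ 239 mm).
Going = (26 − 1) × 314 = 7850 mm.

7850 mm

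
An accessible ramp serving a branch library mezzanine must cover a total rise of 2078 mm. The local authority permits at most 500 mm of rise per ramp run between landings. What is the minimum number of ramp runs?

5 runs

At most 500 each: 2078/500 = 4.16, giving 5 ramp runs.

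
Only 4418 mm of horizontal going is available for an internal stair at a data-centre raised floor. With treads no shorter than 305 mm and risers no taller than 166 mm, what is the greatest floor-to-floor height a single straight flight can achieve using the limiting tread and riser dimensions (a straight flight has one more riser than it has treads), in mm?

2490 mm

4418 / 305 = 14.49, so 14 treads fit.
Risers = treads + 1 = 15.
Maximum height = 15 × 166 = 2490 mm.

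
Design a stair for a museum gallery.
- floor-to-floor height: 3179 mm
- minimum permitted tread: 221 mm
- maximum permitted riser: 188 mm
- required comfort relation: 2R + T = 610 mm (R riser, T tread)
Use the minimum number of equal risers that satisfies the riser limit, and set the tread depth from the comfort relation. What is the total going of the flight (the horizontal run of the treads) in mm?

3776 mm

At most 188 each: 3179/188 = 16.91, giving 17 risers.
Riser R = 3179 / 17 = 187 mm, within the 188 mm limit.
T = 610 − 2·187 = 236 mm, which satisfies the 221 mm minimum.
Treads = 17 − 1 = 16; going = 16 × 236 = 3776 mm.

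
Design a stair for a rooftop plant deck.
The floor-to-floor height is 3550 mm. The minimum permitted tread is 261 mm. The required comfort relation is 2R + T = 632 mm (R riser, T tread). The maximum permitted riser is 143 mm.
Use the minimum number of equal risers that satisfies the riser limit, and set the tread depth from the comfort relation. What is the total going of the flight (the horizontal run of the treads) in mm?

8352 mm

3550 / 143 = 24.83, so 25 risers are needed.
Each riser is 3550/25 = 142 mm (≤ 143 mm).
From 2R + T = 632: T = 632 − 284 = 348 mm.
Going = (25 − 1) × 348 = 8352 mm.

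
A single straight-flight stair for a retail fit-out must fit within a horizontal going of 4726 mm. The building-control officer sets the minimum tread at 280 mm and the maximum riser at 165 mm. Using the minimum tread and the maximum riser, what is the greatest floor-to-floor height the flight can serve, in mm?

Treads that fit: ⌊4726 / 280⌋ = 16.
Risers = treads + 1 = 17.
Maximum height = 17 × 165 = 2805 mm.

2805 mm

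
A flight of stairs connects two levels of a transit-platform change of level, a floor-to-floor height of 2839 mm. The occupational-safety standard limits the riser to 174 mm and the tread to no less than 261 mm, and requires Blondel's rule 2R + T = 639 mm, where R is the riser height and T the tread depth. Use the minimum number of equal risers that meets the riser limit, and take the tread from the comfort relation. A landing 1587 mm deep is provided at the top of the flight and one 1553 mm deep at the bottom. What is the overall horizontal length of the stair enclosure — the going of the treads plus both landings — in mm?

2839 / 174 = 16.32, so 17 risers are needed.
Each riser is 2839/17 = 167 mm (≤ 174 mm).
Tread T = 639 − 2 × 167 = 305 mm (≥ 261 mm).
Going = (17 − 1) × 305 = 4880 mm.
Enclosure = 4880 + 1587 + 1553 = 8020 mm.

8020 mm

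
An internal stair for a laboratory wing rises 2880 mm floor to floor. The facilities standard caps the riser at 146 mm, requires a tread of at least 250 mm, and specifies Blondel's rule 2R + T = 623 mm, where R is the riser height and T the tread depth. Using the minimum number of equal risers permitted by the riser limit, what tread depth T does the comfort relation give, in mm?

335 mm

2880 / 146 = 19.726 → round up to 20 risers.
Riser R = 2880 / 20 = 144 mm, within the 146 mm limit.
From 2R + T = 623: T = 623 − 288 = 335 mm.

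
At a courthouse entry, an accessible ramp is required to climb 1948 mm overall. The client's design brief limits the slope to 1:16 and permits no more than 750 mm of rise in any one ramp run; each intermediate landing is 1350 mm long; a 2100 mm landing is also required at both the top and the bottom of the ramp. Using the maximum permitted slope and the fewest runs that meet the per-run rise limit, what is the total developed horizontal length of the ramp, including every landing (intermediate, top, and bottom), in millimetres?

⌈1948/750⌉ = 3 ramp runs. That means 2 intermediate landings.
Horizontal run for 1948 mm of rise at 1:16 is 1948 × 16 = 31168 mm.
2 intermediate landings contribute 2 × 1350 = 2700 mm.
Top and bottom landings: 2 × 2100 = 4200 mm.
Total = 31168 + 2700 + 4200 = 38068 mm.

38068 mm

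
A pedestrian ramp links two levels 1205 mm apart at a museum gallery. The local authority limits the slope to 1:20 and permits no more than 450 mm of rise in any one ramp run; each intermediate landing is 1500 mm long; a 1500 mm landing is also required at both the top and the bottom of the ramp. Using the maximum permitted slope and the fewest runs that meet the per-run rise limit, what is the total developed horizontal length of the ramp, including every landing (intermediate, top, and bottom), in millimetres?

1205 / 450 = 2.68, so 3 ramp runs are needed. That means 2 intermediate landings.
Ramp run (horizontal) at 1:20: 1205 × 20 = 24100 mm.
Intermediate landings: 2 × 1500 = 3000 mm.
Top and bottom landings: 2 × 1500 = 3000 mm.
Total = 24100 + 3000 + 3000 = 30100 mm.

30100 mm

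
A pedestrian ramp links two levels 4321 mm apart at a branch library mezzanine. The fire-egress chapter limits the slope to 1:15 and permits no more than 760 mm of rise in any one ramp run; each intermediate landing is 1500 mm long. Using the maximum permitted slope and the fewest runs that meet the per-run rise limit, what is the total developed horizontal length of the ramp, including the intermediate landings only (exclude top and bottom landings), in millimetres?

4321 / 760 = 5.69, so 6 ramp runs are needed. That means 5 intermediate landings.
Horizontal run for 4321 mm of rise at 1:15 is 4321 × 15 = 64815 mm.
Intermediate landings: 5 × 1500 = 7500 mm.
Total developed length = 64815 + 7500 = 72315 mm.

72315 mm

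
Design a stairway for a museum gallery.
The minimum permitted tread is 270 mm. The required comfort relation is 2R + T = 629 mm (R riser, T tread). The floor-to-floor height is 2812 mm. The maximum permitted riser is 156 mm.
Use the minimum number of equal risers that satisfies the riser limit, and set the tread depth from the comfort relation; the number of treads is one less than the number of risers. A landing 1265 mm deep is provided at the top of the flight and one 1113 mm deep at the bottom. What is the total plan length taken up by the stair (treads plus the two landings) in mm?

8372 mm

2812 / 156 = 18.03, so 19 risers are needed.
Each riser is 2812/19 = 148 mm (≤ 156 mm).
T = 629 − 2·148 = 333 mm, which satisfies the 270 mm minimum.
19 risers give 18 treads; going = 18 × 333 = 5994 mm.
Enclosure = 5994 + 1265 + 1113 = 8372 mm.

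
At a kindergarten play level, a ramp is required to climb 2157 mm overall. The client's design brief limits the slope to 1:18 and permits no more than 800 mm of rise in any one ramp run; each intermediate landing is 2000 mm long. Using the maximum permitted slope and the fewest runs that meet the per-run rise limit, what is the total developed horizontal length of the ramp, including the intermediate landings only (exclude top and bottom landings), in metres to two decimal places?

2157 / 800 = 2.70, so 3 ramp runs are needed. That means 2 intermediate landings.
Horizontal run for 2157 mm of rise at 1:18 is 2157 × 18 = 38826 mm.
Intermediate landings: 2 × 2000 = 4000 mm.
Developed length = 38826 + 4000 = 42826 mm.
= 42.83 m.

42.83 m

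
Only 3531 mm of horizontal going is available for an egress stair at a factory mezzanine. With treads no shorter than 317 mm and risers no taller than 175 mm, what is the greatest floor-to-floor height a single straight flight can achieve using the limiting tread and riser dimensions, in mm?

3531 / 317 = 11.14, so 11 treads fit.
Risers = treads + 1 = 12.
Maximum height = 12 × 175 = 2100 mm.

2100 mm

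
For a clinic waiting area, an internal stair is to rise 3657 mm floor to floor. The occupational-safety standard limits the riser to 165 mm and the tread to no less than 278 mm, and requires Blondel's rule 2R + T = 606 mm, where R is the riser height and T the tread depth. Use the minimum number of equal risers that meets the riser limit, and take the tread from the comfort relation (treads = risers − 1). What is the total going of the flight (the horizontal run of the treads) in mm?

3657 / 165 = 22.16, so 23 risers are needed.
Riser R = 3657 / 23 = 159 mm, within the 165 mm limit.
Tread T = 606 − 2 × 159 = 288 mm (≥ 278 mm).
23 risers give 22 treads; going = 22 × 288 = 6336 mm.

6336 mm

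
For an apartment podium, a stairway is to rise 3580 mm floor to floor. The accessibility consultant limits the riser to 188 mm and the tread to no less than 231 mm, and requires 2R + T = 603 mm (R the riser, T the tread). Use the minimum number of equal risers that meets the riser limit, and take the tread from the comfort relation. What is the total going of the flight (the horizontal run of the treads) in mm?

4655 mm

3580 / 188 = 19.04, so 20 risers are needed.
R = 3580 ÷ 20 = 179 mm.
From 2R + T = 603: T = 603 − 358 = 245 mm.
Going = (20 − 1) × 245 = 4655 mm.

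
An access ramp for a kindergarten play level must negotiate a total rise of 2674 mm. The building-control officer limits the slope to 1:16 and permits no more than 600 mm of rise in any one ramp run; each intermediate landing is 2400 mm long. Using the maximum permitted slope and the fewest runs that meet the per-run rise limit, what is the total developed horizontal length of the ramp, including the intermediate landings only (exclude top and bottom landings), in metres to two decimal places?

2674 / 600 = 4.457 → round up to 5 ramp runs. That means 4 intermediate landings.
Horizontal run for 2674 mm of rise at 1:16 is 2674 × 16 = 42784 mm.
4 intermediate landings contribute 4 × 2400 = 9600 mm.
Developed length = 42784 + 9600 = 52384 mm.
= 52.38 m.

52.38 m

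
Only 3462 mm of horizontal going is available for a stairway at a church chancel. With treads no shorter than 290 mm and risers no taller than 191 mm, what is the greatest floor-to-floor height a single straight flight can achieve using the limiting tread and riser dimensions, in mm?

2292 mm

Treads that fit: ⌊3462 / 290⌋ = 11.
Risers = treads + 1 = 12.
Maximum height = 12 × 191 = 2292 mm.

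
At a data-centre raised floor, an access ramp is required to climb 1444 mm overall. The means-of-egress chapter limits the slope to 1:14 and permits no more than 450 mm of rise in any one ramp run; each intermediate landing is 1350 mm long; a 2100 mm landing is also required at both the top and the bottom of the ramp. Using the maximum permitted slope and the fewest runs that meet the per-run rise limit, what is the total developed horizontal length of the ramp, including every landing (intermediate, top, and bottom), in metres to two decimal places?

28.47 m

1444 / 450 = 3.209 → round up to 4 ramp runs. That means 3 intermediate landings.
Horizontal run for 1444 mm of rise at 1:14 is 1444 × 14 = 20216 mm.
Intermediate landings: 3 × 1350 = 4050 mm.
Top and bottom landings: 2 × 2100 = 4200 mm.
Total = 20216 + 4050 + 4200 = 28466 mm.
= 28.47 m.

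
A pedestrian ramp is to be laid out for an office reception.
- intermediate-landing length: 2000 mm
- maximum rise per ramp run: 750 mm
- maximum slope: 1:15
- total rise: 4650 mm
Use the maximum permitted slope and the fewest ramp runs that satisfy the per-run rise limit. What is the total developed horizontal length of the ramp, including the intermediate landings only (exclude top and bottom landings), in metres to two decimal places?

81.75 m

4650 / 750 = 6.20, so 7 ramp runs are needed. That means 6 intermediate landings.
Ramp run (horizontal) at 1:15: 4650 × 15 = 69750 mm.
6 intermediate landings contribute 6 × 2000 = 12000 mm.
Total developed length = 69750 + 12000 = 81750 mm.
= 81.75 m.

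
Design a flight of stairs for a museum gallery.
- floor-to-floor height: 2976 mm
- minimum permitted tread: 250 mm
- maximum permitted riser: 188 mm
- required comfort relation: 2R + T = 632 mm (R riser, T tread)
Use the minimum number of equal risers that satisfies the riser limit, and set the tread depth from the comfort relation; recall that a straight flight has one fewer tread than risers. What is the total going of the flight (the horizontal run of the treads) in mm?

2976 / 188 = 15.830 → round up to 16 risers.
Each riser is 2976/16 = 186 mm (≤ 188 mm).
Tread T = 632 − 2 × 186 = 260 mm (≥ 250 mm).
16 risers give 15 treads; going = 15 × 260 = 3900 mm.

3900 mm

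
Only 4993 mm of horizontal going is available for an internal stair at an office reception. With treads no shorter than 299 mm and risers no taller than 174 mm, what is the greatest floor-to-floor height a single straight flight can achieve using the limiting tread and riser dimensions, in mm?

Treads that fit: ⌊4993 / 299⌋ = 16.
Risers = treads + 1 = 17.
Maximum height = 17 × 174 = 2958 mm.

2958 mm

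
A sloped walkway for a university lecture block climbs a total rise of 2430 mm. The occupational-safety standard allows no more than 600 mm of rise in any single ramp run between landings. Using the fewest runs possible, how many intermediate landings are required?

4 intermediate landings

At most 600 each: 2430/600 = 4.05, giving 5 ramp runs.
5 runs are separated by 4 intermediate landings.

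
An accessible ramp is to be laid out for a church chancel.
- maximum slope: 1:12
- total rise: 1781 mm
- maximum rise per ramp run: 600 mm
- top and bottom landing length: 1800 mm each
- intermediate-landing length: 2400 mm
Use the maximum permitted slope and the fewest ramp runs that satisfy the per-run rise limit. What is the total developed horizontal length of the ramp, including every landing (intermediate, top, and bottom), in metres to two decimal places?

29.77 m

1781 / 600 = 2.968 → round up to 3 ramp runs. That means 2 intermediate landings.
Horizontal run for 1781 mm of rise at 1:12 is 1781 × 12 = 21372 mm.
2 intermediate landings contribute 2 × 2400 = 4800 mm.
Top and bottom landings: 2 × 1800 = 3600 mm.
Total = 21372 + 4800 + 3600 = 29772 mm.
= 29.77 m.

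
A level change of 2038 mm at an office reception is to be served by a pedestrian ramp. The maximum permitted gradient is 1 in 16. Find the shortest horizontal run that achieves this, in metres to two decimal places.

At 1:16 the run is 16 × 2038 = 32608 mm.
32608 mm = 32.61 m.

32.61 m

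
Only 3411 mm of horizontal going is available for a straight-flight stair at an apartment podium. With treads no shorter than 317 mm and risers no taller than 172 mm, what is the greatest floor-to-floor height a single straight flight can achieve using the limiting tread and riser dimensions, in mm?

1892 mm

Treads that fit: ⌊3411 / 317⌋ = 10.
Risers = treads + 1 = 11.
Maximum height = 11 × 172 = 1892 mm.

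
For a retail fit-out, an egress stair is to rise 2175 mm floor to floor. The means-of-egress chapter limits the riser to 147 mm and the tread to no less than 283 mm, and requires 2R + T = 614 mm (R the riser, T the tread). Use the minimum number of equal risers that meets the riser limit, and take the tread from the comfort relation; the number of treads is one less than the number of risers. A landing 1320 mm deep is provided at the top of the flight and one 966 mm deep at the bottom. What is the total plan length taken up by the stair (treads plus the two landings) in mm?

⌈2175/147⌉ = 15 risers.
Each riser is 2175/15 = 145 mm (≤ 147 mm).
From 2R + T = 614: T = 614 − 290 = 324 mm.
Going = (15 − 1) × 324 = 4536 mm.
Add landings: 4536 + 1320 + 966 = 6822 mm.

6822 mm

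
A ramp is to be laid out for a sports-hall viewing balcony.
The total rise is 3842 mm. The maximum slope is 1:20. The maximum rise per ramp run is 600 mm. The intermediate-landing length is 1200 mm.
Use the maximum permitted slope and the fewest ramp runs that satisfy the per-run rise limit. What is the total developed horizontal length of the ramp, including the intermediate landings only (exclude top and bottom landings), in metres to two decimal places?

84.04 m

3842 / 600 = 6.40, so 7 ramp runs are needed. That means 6 intermediate landings.
Ramp run (horizontal) at 1:20: 3842 × 20 = 76840 mm.
Intermediate landings: 6 × 1200 = 7200 mm.
Total developed length = 76840 + 7200 = 84040 mm.
= 84.04 m.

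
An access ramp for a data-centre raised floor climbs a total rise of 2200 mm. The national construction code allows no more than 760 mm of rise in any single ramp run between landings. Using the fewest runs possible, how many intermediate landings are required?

At most 760 each: 2200/760 = 2.89, giving 3 ramp runs.
3 runs are separated by 2 intermediate landings.

2 intermediate landings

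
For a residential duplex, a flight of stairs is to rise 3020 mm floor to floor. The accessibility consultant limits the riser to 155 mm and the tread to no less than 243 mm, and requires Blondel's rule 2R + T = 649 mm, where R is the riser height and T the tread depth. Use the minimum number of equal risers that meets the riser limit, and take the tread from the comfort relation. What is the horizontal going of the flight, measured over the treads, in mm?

⌈3020/155⌉ = 20 risers.
R = 3020 ÷ 20 = 151 mm.
T = 649 − 2·151 = 347 mm, which satisfies the 243 mm minimum.
Going = (20 − 1) × 347 = 6593 mm.

6593 mm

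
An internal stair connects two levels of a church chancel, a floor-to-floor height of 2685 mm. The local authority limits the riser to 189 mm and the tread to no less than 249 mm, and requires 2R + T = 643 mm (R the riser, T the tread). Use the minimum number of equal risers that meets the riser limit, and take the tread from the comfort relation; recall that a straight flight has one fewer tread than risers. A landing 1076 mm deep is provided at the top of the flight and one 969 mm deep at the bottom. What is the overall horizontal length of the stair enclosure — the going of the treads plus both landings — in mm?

2685 / 189 = 14.21, so 15 risers are needed.
Riser R = 2685 / 15 = 179 mm, within the 189 mm limit.
From 2R + T = 643: T = 643 − 358 = 285 mm.
15 risers give 14 treads; going = 14 × 285 = 3990 mm.
Add landings: 3990 + 1076 + 969 = 6035 mm.

6035 mm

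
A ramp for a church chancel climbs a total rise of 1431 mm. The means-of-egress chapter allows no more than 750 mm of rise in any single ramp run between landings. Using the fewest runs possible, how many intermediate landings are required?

1431 / 750 = 1.91, so 2 ramp runs are needed.
2 runs are separated by 1 intermediate landings.

1 intermediate landings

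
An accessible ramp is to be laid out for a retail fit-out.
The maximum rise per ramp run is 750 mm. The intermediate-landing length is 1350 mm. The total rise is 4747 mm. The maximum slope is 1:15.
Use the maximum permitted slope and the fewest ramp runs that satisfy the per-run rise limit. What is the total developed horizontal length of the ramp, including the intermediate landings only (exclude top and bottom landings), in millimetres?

4747 / 750 = 6.329 → round up to 7 ramp runs. That means 6 intermediate landings.
Ramp run (horizontal) at 1:15: 4747 × 15 = 71205 mm.
Intermediate landings: 6 × 1350 = 8100 mm.
Developed length = 71205 + 8100 = 79305 mm.

79305 mm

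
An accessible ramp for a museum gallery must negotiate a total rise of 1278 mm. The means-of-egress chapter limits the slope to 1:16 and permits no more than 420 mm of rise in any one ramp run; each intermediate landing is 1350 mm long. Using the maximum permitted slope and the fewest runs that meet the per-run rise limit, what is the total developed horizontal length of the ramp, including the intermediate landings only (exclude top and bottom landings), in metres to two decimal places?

⌈1278/420⌉ = 4 ramp runs. That means 3 intermediate landings.
Ramp run (horizontal) at 1:16: 1278 × 16 = 20448 mm.
3 intermediate landings contribute 3 × 1350 = 4050 mm.
Developed length = 20448 + 4050 = 24498 mm.
= 24.50 m.

24.50 m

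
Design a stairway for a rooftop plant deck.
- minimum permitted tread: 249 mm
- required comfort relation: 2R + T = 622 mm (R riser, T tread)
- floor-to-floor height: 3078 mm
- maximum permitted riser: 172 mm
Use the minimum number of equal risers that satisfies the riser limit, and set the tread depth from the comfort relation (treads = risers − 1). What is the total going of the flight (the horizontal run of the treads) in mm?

⌈3078/172⌉ = 18 risers.
Each riser is 3078/18 = 171 mm (≤ 172 mm).
From 2R + T = 622: T = 622 − 342 = 280 mm.
Going = (18 − 1) × 280 = 4760 mm.

4760 mm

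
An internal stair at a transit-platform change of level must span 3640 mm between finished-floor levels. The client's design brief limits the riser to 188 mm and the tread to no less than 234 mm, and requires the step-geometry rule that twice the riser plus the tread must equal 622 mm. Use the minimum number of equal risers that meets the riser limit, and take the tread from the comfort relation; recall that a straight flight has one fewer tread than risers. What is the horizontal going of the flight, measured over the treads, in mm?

4902 mm

3640 / 188 = 19.362 → round up to 20 risers.
Each riser is 3640/20 = 182 mm (≤ 188 mm).
From 2R + T = 622: T = 622 − 364 = 258 mm.
Treads = 20 − 1 = 19; going = 19 × 258 = 4902 mm.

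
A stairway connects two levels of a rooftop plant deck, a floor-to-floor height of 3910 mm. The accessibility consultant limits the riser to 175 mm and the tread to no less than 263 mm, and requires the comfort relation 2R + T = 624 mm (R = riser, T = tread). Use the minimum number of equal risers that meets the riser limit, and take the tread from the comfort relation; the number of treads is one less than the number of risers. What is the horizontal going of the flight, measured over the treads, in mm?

3910 / 175 = 22.34, so 23 risers are needed.
R = 3910 ÷ 23 = 170 mm.
T = 624 − 2·170 = 284 mm, which satisfies the 263 mm minimum.
Treads = 23 − 1 = 22; going = 22 × 284 = 6248 mm.

6248 mm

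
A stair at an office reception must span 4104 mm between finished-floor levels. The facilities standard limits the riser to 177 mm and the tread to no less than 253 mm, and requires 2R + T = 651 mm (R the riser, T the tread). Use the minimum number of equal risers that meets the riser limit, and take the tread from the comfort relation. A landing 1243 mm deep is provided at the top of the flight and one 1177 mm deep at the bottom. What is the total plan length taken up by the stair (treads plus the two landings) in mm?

9527 mm

4104 / 177 = 23.186 → round up to 24 risers.
Riser R = 4104 / 24 = 171 mm, within the 177 mm limit.
Tread T = 651 − 2 × 171 = 309 mm (≥ 253 mm).
24 risers give 23 treads; going = 23 × 309 = 7107 mm.
Enclosure = 7107 + 1243 + 1177 = 9527 mm.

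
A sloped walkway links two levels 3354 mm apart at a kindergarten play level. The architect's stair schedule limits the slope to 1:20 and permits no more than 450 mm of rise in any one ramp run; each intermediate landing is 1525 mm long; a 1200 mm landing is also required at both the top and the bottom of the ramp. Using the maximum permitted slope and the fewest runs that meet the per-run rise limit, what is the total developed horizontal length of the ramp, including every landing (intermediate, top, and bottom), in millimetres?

⌈3354/450⌉ = 8 ramp runs. That means 7 intermediate landings.
Horizontal run for 3354 mm of rise at 1:20 is 3354 × 20 = 67080 mm.
Intermediate landings: 7 × 1525 = 10675 mm.
Top and bottom landings: 2 × 1200 = 2400 mm.
Total = 67080 + 10675 + 2400 = 80155 mm.

80155 mm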